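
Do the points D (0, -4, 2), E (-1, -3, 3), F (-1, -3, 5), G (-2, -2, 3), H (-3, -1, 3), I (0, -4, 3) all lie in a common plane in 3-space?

The plane through D, E, F has normal n = DE × DF = (2, 2, 0) and equation n·P = -8.
Checking the remaining points: n·G = -8, n·H = -8, n·I = -8.
All equal -8, so all 6 points lie in one plane.

Yes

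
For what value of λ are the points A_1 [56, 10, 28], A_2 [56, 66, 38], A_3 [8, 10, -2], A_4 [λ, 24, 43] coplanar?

Coplanarity ⇔ det[A_1A_2; A_1A_3; A_1A_4] = 0.
Expanding, this is linear in λ: (-1680)λ + (127680) = 0.
So λ = 76.

76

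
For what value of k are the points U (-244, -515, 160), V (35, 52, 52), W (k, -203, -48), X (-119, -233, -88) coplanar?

-101

Normal to plane UVX: n = (-110160, 55692, 7803); plane equation n·P = -553860.
Requiring n·W = -553860: (-110160)k + (-11680020) = -553860.
So k = -101.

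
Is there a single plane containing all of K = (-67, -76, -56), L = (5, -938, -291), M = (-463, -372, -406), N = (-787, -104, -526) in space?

A normal to the plane through K, L, M is n = KL × KM = (232140, 118260, -362664).
The plane has equation n·P = -4231956. For N: n·N = -4231956.
Equal, so N lies in the plane and all four are coplanar.

Yes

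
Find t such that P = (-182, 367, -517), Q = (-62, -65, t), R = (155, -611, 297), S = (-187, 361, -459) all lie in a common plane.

59

The points are coplanar iff PQ · (PR × PS) = 0.
Expanding, this is linear in t: (-6912)t + (407808) = 0.
So t = 59.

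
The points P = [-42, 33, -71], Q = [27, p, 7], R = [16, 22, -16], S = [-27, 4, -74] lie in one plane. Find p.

39

Normal to plane PRS: n = (1628, 999, -1517); plane equation n·X = 72298.
Requiring n·Q = 72298: (999)p + (33337) = 72298.
So p = 39.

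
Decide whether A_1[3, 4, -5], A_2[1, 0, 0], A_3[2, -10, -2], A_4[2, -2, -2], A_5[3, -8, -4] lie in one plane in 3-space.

No

The plane through A_1, A_2, A_3 has normal n = A_1A_2 × A_1A_3 = (58, 1, 24) and equation n·P = 58.
Checking the remaining points: n·A_4 = 66, n·A_5 = 70.
Since n·A_4 = 66 ≠ 58, A_4 is off the plane and the points are not all coplanar.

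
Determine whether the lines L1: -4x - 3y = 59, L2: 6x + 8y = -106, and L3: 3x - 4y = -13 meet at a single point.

Yes

Intersecting L1 and L2: solving the 2×2 system gives (x, y) = (-11, -5).
Substitute into L3: (3)(-11) + (-4)(-5) = -13.
This equals -13, so (-11, -5) lies on all three lines and they are concurrent.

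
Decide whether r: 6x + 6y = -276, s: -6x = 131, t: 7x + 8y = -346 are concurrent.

No

Lines aᵢx + bᵢy = cᵢ with pairwise distinct directions are concurrent exactly when det[aᵢ bᵢ cᵢ] = 0.
Here the determinant is 6.
Nonzero, so no common point exists.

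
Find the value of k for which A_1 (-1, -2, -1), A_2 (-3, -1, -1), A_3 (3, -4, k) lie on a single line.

-1

Direction A_1A_2 = (-2, 1, 0). From the x-coordinate of A_3, the parameter along the line is τ = (3 − (-1))/(-2) = -2.
Then k = (-1) + (-2)·(0) = -1.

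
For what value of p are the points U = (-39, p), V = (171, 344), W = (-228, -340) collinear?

Collinearity: (U − V) must be parallel to (W − V) = (-399, -684).
Cross-multiplying the components: (p − 344)·(-399) = (-210)·(-684).
Solving gives p = -16.

-16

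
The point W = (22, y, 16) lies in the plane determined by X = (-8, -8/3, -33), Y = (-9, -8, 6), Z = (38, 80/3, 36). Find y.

Coplanarity requires XY · (XZ × XW) = 0.
XY = (-1, -16/3, 39), XZ = (46, 88/3, 69); the triple product is linear in y with coefficient 1863 and constant term -29808.
Setting it to zero: y = 16.

16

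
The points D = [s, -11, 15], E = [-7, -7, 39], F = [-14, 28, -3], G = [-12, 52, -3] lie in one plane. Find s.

-13

Coplanarity ⇔ det[DE; DF; DG] = 0.
Expanding, this is linear in s: (-1008)s + (-13104) = 0.
So s = -13.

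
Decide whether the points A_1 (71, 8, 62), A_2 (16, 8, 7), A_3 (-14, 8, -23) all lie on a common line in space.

Yes

A_1A_2 = (-55, 0, -55), A_1A_3 = (-85, 0, -85).
Each component of A_1A_3 is 17/11 times the corresponding component of A_1A_2, so A_1A_3 = 17/11·A_1A_2 and the points are collinear.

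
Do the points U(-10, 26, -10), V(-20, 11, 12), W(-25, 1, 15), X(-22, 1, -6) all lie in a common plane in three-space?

Yes

With U as base: UV = (-10, -15, 22), UW = (-15, -25, 25), UX = (-12, -25, 4).
UW × UX = (525, -240, 75).
UV · (UW × UX) = 0.
The scalar triple product vanishes, so the four points are coplanar.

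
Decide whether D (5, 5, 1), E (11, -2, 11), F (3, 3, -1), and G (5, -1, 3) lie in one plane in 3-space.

No

The four points are coplanar iff the 3×3 determinant with rows DE, DF, DG is zero.
Rows: (6, -7, 10), (-2, -2, -2), (0, -6, 2).
Expanding along the first row: (6)(-16) − (-7)(-4) + (10)(12) = -4.
Nonzero ⇒ not coplanar.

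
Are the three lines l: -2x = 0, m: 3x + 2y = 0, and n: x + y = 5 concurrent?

No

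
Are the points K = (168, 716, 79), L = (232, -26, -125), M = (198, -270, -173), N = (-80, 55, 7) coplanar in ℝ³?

The four points are coplanar iff the 3×3 determinant with rows KL, KM, KN is zero.
Rows: (64, -742, -204), (30, -986, -252), (-248, -661, -72).
Expanding along the first row: (64)(-95580) − (-742)(-64656) + (-204)(-264358) = -162840.
Nonzero ⇒ not coplanar.

No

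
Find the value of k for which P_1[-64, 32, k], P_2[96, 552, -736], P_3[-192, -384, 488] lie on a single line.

Direction P_2P_3 = (-288, -936, 1224). From the x-coordinate of P_1, the parameter along the line is τ = (-64 − 96)/(-288) = 5/9.
Then k = (-736) + 5/9·(1224) = -56.

-56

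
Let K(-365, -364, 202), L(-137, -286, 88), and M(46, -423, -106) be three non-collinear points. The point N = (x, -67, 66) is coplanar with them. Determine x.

62

The plane through K, L, M has equation −30750x + 23370y − 45510z = -6475950.
Substituting N: (-30750)x + (-4569450) = -6475950, so x = 62.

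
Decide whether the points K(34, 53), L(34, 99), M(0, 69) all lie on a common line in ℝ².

KL = (0, 46), KM = (-34, 16).
If collinear, KM would be a scalar multiple of KL. But (0)·(16) ≠ (46)·(-34) (difference 1564), so they are not parallel; the points are not collinear.

No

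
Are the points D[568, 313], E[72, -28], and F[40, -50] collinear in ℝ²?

Yes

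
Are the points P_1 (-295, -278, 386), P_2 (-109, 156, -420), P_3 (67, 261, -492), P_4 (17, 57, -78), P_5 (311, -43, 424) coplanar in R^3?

Yes

The plane through P_1, P_2, P_3 has normal n = P_1P_2 × P_1P_3 = (53382, -128464, -56854) and equation n·P = -1980342.
Checking the remaining points: n·P_4 = -1980342, n·P_5 = -1980342.
All equal -1980342, so all 5 points lie in one plane.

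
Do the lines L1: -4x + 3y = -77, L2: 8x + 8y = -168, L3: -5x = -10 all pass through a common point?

Yes

The three lines meet at one point iff the augmented coefficient matrix [aᵢ bᵢ cᵢ] has rank < 3, i.e. its determinant vanishes.
Here the determinant is 0.
It vanishes, so the lines are concurrent at (2, -23).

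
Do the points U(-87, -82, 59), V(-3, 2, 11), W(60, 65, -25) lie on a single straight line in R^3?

Yes

UV = (84, 84, -48), UW = (147, 147, -84).
Each component of UW is 7/4 times the corresponding component of UV, so UW = 7/4·UV and the points are collinear.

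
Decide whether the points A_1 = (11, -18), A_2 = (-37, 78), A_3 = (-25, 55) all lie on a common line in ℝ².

No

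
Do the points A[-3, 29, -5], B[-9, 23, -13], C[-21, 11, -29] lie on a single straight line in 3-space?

Yes

AB = (-6, -6, -8), AC = (-18, -18, -24).
AB × AC = (0, 0, 0).
The cross product vanishes, so the three points are collinear.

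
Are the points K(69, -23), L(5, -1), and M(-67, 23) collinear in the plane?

KL = (-64, 22), KM = (-136, 46).
If collinear, KM would be a scalar multiple of KL. But (-64)·(46) ≠ (22)·(-136) (difference 48), so they are not parallel; the points are not collinear.

No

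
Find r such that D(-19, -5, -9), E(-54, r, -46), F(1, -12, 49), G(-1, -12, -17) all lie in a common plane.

8

Normal to plane DFG: n = (462, 1204, -14); plane equation n·P = -14672.
Requiring n·E = -14672: (1204)r + (-24304) = -14672.
So r = 8.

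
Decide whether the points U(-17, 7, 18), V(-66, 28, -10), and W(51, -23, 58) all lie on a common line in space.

UV = (-49, 21, -28), UW = (68, -30, 40).
Comparing components 3 and 1: (-28)(68) − (-49)(40) = 56 ≠ 0, so UV and UW are not parallel and the points are not collinear.

No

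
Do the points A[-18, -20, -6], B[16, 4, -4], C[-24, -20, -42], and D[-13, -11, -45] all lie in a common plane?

No

The four points are coplanar iff the 3×3 determinant with rows AB, AC, AD is zero.
Rows: (34, 24, 2), (-6, 0, -36), (5, 9, -39).
Expanding along the first row: (34)(324) − (24)(414) + (2)(-54) = 972.
Nonzero ⇒ not coplanar.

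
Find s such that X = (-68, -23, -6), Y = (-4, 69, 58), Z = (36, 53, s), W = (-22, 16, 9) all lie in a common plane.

14

Normal to plane XYW: n = (-1116, 1984, -1736); plane equation n·P = 40672.
Requiring n·Z = 40672: (-1736)s + (64976) = 40672.
So s = 14.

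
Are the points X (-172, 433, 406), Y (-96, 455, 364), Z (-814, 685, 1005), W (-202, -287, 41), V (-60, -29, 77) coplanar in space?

No

The plane through X, Y, Z has normal n = XY × XZ = (23762, -18560, 33276) and equation n·P = 1386512.
Checking the remaining points: n·W = 1891112, n·V = 1674772.
Since n·W = 1891112 ≠ 1386512, W is off the plane and the points are not all coplanar.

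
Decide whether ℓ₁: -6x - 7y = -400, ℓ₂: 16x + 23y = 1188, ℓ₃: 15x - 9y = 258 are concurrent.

Yes

Intersecting ℓ₁ and ℓ₂: solving the 2×2 system gives (x, y) = (34, 28).
Substitute into ℓ₃: (15)(34) + (-9)(28) = 258.
This equals 258, so (34, 28) lies on all three lines and they are concurrent.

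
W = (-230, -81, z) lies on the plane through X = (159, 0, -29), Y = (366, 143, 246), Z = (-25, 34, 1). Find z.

-226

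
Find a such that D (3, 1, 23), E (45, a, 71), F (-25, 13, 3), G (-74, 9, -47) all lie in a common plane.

13

Normal to plane DFG: n = (-680, -420, 700); plane equation n·P = 13640.
Requiring n·E = 13640: (-420)a + (19100) = 13640.
So a = 13.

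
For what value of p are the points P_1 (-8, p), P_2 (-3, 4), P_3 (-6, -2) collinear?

The three points are collinear iff det[P_1P_2; P_1P_3] = 0.
This determinant is linear in p: (-3)p + (-18) = 0, so p = -6.

-6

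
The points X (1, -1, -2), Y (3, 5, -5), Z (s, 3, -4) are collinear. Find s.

7/3

Direction XY = (2, 6, -3). From the y-coordinate of Z, the parameter along the line is τ = (3 − (-1))/6 = 2/3.
Then s = 1 + 2/3·(2) = 7/3.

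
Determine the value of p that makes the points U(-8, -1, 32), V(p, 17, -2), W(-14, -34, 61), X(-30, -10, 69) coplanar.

Normal to plane UWX: n = (-960, -416, -672); plane equation n·P = -13408.
Requiring n·V = -13408: (-960)p + (-5728) = -13408.
So p = 8.

8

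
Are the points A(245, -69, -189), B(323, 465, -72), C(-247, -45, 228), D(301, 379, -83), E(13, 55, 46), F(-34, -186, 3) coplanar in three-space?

The plane through A, B, C has normal n = AB × AC = (219870, -90090, 264600) and equation n·P = 10074960.
Checking the remaining points: n·D = 10074960, n·E = 10074960, n·F = 10074960.
All equal 10074960, so all 6 points lie in one plane.

Yes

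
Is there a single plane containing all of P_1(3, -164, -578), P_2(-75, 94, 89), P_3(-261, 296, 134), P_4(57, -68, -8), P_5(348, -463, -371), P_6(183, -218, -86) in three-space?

The plane through P_1, P_2, P_3 has normal n = P_1P_2 × P_1P_3 = (-123124, -120552, 32232) and equation n·P = 771060.
Checking the remaining points: n·P_4 = 921612, n·P_5 = 1010352, n·P_6 = 976692.
Since n·P_4 = 921612 ≠ 771060, P_4 is off the plane and the points are not all coplanar.

No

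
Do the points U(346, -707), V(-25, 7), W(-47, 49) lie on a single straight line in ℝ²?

No

UV = (-371, 714), UW = (-393, 756).
Twice the signed area of △UVW is (-371)(756) − (714)(-393) = 126.
The area is nonzero, so the three points are not collinear.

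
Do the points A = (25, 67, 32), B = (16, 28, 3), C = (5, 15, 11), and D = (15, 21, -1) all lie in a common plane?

The four points are coplanar iff the 3×3 determinant with rows AB, AC, AD is zero.
Rows: (-9, -39, -29), (-20, -52, -21), (-10, -46, -33).
Expanding along the first row: (-9)(750) − (-39)(450) + (-29)(400) = -800.
Nonzero ⇒ not coplanar.

No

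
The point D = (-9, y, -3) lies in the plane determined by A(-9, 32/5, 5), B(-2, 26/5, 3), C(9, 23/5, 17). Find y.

29/5

Coplanarity requires AB · (AC × AD) = 0.
AB = (7, -6/5, -2), AC = (18, -9/5, 12); the triple product is linear in y with coefficient -120 and constant term 696.
Setting it to zero: y = 29/5.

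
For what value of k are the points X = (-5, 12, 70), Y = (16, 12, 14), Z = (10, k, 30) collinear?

12

Direction XY = (21, 0, -56). From the x-coordinate of Z, the parameter along the line is τ = (10 − (-5))/21 = 5/7.
Then k = 12 + 5/7·(0) = 12.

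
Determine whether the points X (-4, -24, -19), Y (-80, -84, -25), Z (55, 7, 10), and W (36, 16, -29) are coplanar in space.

Yes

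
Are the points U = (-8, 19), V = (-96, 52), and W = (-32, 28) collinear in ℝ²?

UV = (-88, 33), UW = (-24, 9).
det[UV; UW] = (-88)(9) − (33)(-24) = 0.
The determinant is zero, so the points are collinear.

Yes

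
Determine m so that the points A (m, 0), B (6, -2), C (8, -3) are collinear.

Collinearity: (A − B) must be parallel to (C − B) = (2, -1).
Cross-multiplying the components: (m − 6)·(-1) = (2)·(2).
Solving gives m = 2.

2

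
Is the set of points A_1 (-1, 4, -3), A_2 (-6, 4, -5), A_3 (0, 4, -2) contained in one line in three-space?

A_1A_2 = (-5, 0, -2), A_1A_3 = (1, 0, 1).
A_1A_2 × A_1A_3 = (0, 3, 0).
The cross product is nonzero, so the points do not lie on one line.

No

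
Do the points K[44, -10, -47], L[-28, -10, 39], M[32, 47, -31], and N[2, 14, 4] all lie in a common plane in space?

No

The four points are coplanar iff the 3×3 determinant with rows KL, KM, KN is zero.
Rows: (-72, 0, 86), (-12, 57, 16), (-42, 24, 51).
Expanding along the first row: (-72)(2523) − (0)(60) + (86)(2106) = -540.
Nonzero ⇒ not coplanar.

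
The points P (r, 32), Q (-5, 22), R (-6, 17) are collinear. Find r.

-3

The three points are collinear iff det[PQ; PR] = 0.
This determinant is linear in r: (5)r + (15) = 0, so r = -3.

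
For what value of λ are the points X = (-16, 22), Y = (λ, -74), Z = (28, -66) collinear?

Collinearity: (Y − X) must be parallel to (Z − X) = (44, -88).
Cross-multiplying the components: (λ − (-16))·(-88) = (-96)·(44).
Solving gives λ = 32.

32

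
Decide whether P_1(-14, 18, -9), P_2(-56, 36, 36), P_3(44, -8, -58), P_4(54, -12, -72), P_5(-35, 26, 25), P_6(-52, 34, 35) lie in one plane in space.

The plane through P_1, P_2, P_3 has normal n = P_1P_2 × P_1P_3 = (288, 552, 48) and equation n·P = 5472.
Checking the remaining points: n·P_4 = 5472, n·P_5 = 5472, n·P_6 = 5472.
All equal 5472, so all 6 points lie in one plane.

Yes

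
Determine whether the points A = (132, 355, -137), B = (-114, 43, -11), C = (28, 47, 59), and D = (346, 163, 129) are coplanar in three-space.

A normal to the plane through A, B, C is n = AB × AC = (-22344, 35112, 43320).
The plane has equation n·P = 3580512. For D: n·D = 3580512.
Equal, so D lies in the plane and all four are coplanar.

Yes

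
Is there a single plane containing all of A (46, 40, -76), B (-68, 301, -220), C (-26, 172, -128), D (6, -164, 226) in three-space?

No

With A as base: AB = (-114, 261, -144), AC = (-72, 132, -52), AD = (-40, -204, 302).
AC × AD = (29256, 23824, 19968).
AB · (AC × AD) = 7488.
Since 7488 ≠ 0, the four points are not coplanar.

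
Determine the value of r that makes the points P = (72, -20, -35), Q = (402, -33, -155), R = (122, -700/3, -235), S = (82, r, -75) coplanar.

-188/3

Normal to plane PQR: n = (-23000, 60000, -69750); plane equation n·X = -414750.
Requiring n·S = -414750: (60000)r + (3345250) = -414750.
So r = -188/3.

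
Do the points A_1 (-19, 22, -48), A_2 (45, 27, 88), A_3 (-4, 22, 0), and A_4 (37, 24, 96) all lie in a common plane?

No

A normal to the plane through A_1, A_2, A_3 is n = A_1A_2 × A_1A_3 = (240, -1032, -75).
The plane has equation n·P = -23664. For A_4: n·A_4 = -23088.
-23088 ≠ -23664, so A_4 is off the plane.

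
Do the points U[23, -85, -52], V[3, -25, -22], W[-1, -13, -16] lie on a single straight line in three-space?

UV = (-20, 60, 30), UW = (-24, 72, 36).
UV × UW = (0, 0, 0).
The cross product vanishes, so the three points are collinear.

Yes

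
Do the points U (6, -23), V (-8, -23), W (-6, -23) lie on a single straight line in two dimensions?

Yes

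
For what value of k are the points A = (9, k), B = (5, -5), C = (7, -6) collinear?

-7

Collinearity: (A − B) must be parallel to (C − B) = (2, -1).
Cross-multiplying the components: (k − (-5))·(2) = (4)·(-1).
Solving gives k = -7.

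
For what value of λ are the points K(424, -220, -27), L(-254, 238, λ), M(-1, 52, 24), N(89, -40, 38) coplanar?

Normal to plane KMN: n = (8500, 10540, 14620); plane equation n·P = 890460.
Requiring n·L = 890460: (14620)λ + (349520) = 890460.
So λ = 37.

37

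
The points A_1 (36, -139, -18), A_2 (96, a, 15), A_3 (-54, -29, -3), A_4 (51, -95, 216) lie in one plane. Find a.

The points are coplanar iff A_1A_2 · (A_1A_3 × A_1A_4) = 0.
Expanding, this is linear in a: (21285)a + (4278285) = 0.
So a = -201.

-201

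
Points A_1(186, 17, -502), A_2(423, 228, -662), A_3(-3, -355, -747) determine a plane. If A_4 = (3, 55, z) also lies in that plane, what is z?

-11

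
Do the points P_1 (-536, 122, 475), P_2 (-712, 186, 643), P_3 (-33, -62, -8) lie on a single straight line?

P_1P_2 = (-176, 64, 168), P_1P_3 = (503, -184, -483).
P_1P_2 × P_1P_3 = (0, -504, 192).
The cross product is nonzero, so the points do not lie on one line.

No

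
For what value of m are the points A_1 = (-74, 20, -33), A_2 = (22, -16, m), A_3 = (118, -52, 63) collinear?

15

Collinearity requires A_1A_2 × A_1A_3 = 0; each component is linear in m.
The x-component gives (72)m + (-1080) = 0, so m = 15.
The remaining components then also vanish.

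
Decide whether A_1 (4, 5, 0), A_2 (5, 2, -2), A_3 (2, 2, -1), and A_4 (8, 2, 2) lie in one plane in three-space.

A normal to the plane through A_1, A_2, A_3 is n = A_1A_2 × A_1A_3 = (-3, 5, -9).
The plane has equation n·P = 13. For A_4: n·A_4 = -32.
-32 ≠ 13, so A_4 is off the plane.

No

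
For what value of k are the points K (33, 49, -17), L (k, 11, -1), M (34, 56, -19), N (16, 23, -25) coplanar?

32

Normal to plane KMN: n = (-108, 42, 93); plane equation n·P = -3087.
Requiring n·L = -3087: (-108)k + (369) = -3087.
So k = 32.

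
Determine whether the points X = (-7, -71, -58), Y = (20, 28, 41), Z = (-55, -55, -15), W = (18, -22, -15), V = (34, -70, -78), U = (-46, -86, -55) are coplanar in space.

The plane through X, Y, Z has normal n = XY × XZ = (2673, -5913, 5184) and equation n·P = 100440.
Checking the remaining points: n·W = 100440, n·V = 100440, n·U = 100440.
All equal 100440, so all 6 points lie in one plane.

Yes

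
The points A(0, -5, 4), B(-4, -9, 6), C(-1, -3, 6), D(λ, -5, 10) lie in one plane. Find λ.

Coplanarity ⇔ det[AB; AC; AD] = 0.
Expanding, this is linear in λ: (-12)λ + (-72) = 0.
So λ = -6.

-6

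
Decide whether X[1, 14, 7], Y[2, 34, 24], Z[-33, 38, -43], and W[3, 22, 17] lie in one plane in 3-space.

Yes

The four points are coplanar iff the 3×3 determinant with rows XY, XZ, XW is zero.
Rows: (1, 20, 17), (-34, 24, -50), (2, 8, 10).
Expanding along the first row: (1)(640) − (20)(-240) + (17)(-320) = 0.
Zero determinant ⇒ coplanar.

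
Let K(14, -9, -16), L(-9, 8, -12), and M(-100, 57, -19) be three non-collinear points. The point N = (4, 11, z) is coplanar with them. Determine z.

3/2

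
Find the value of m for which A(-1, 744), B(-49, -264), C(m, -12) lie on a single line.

The three points are collinear iff det[AB; AC] = 0.
This determinant is linear in m: (1008)m + (37296) = 0, so m = -37.

-37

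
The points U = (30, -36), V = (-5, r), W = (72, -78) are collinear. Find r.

The three points are collinear iff det[UV; UW] = 0.
This determinant is linear in r: (-42)r + (-42) = 0, so r = -1.

-1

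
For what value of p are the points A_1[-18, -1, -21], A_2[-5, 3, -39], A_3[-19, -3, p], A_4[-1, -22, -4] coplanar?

Normal to plane A_1A_2A_4: n = (-310, -527, -341); plane equation n·P = 13268.
Requiring n·A_3 = 13268: (-341)p + (7471) = 13268.
So p = -17.

-17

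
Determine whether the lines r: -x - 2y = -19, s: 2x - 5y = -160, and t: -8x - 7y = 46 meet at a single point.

Yes

Intersecting r and s: solving the 2×2 system gives (x, y) = (-25, 22).
Substitute into t: (-8)(-25) + (-7)(22) = 46.
This equals 46, so (-25, 22) lies on all three lines and they are concurrent.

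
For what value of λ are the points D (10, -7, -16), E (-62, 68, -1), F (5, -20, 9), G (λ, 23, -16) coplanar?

-15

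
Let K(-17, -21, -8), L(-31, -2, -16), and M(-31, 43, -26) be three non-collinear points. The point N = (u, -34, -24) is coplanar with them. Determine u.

The plane through K, L, M has equation 170x − 140y − 630z = 5090.
Substituting N: (170)u + (19880) = 5090, so u = -87.

-87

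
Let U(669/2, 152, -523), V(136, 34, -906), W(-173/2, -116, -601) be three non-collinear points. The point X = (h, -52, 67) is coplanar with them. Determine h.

Coplanarity requires UV · (UW × UX) = 0.
UV = (-397/2, -118, -383), UW = (-421, -268, -78); the triple product is linear in h with coefficient -93440 and constant term 3597440.
Setting it to zero: h = 77/2.

77/2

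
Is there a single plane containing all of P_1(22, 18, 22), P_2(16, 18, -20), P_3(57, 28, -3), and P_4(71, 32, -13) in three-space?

Yes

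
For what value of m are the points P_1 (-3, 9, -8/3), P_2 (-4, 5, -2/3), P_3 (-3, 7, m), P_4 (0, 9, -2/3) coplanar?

-4/3

Normal to plane P_1P_2P_4: n = (-8, 8, 12); plane equation n·P = 64.
Requiring n·P_3 = 64: (12)m + (80) = 64.
So m = -4/3.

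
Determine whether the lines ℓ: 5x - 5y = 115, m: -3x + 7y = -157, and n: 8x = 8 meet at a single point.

Lines aᵢx + bᵢy = cᵢ with pairwise distinct directions are concurrent exactly when det[aᵢ bᵢ cᵢ] = 0.
Here the determinant is 0.
It vanishes, so the lines are concurrent at (1, -22).

Yes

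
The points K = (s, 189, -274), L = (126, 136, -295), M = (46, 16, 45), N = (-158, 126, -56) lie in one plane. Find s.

The points are coplanar iff KL · (KM × KN) = 0.
Expanding, this is linear in s: (25280)s + (1617920) = 0.
So s = -64.

-64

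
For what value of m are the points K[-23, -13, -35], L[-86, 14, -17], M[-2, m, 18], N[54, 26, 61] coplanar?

Coplanarity ⇔ det[KL; KM; KN] = 0.
Expanding, this is linear in m: (-7434)m + (104076) = 0.
So m = 14.

14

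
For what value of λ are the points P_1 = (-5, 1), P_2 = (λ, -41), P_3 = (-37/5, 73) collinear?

Collinearity: (P_2 − P_1) must be parallel to (P_3 − P_1) = (-12/5, 72).
Cross-multiplying the components: (λ − (-5))·(72) = (-42)·(-12/5).
Solving gives λ = -18/5.

-18/5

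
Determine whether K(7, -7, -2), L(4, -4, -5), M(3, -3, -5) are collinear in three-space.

No

KL = (-3, 3, -3), KM = (-4, 4, -3).
Comparing components 2 and 3: (3)(-3) − (-3)(4) = 3 ≠ 0, so KL and KM are not parallel and the points are not collinear.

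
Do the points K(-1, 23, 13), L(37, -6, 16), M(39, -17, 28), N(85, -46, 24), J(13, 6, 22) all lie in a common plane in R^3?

Yes

The plane through K, L, M has normal n = KL × KM = (-315, -450, -360) and equation n·P = -14715.
Checking the remaining points: n·N = -14715, n·J = -14715.
All equal -14715, so all 5 points lie in one plane.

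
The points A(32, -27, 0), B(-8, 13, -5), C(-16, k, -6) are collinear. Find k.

Direction AB = (-40, 40, -5). From the x-coordinate of C, the parameter along the line is τ = (-16 − 32)/(-40) = 6/5.
Then k = (-27) + 6/5·(40) = 21.

21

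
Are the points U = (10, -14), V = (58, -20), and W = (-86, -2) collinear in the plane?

Yes

UV = (48, -6), UW = (-96, 12).
Checking proportionality: UW = -2·UV, so the vectors are parallel and the points are collinear.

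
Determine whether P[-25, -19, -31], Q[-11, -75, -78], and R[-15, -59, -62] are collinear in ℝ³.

No

PQ = (14, -56, -47), PR = (10, -40, -31).
Comparing components 2 and 3: (-56)(-31) − (-47)(-40) = -144 ≠ 0, so PQ and PR are not parallel and the points are not collinear.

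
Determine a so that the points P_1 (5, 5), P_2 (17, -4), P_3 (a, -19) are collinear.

The three points are collinear iff det[P_1P_2; P_1P_3] = 0.
This determinant is linear in a: (9)a + (-333) = 0, so a = 37.

37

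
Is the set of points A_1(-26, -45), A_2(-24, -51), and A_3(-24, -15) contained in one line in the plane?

A_1A_2 = (2, -6), A_1A_3 = (2, 30).
det[A_1A_2; A_1A_3] = (2)(30) − (-6)(2) = 72.
The determinant is nonzero, so they are not collinear.

No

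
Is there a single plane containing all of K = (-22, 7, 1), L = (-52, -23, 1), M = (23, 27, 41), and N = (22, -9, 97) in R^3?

A normal to the plane through K, L, M is n = KL × KM = (-1200, 1200, 750).
The plane has equation n·P = 35550. For N: n·N = 35550.
Equal, so N lies in the plane and all four are coplanar.

Yes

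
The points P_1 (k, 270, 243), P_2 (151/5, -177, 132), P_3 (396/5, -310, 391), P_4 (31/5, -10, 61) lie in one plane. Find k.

Coplanarity ⇔ det[P_1P_2; P_1P_3; P_1P_4] = 0.
Expanding, this is linear in k: (33810)k + (-351624) = 0.
So k = 52/5.

52/5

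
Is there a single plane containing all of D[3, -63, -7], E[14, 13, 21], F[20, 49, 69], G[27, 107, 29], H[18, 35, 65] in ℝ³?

The plane through D, E, F has normal n = DE × DF = (2640, -360, -60) and equation n·P = 31020.
Checking the remaining points: n·G = 31020, n·H = 31020.
All equal 31020, so all 5 points lie in one plane.

Yes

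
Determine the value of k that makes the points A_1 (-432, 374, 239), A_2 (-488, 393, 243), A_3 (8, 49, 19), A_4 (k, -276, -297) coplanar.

120

Normal to plane A_1A_2A_3: n = (-2880, -10560, 9840); plane equation n·P = -353520.
Requiring n·A_4 = -353520: (-2880)k + (-7920) = -353520.
So k = 120.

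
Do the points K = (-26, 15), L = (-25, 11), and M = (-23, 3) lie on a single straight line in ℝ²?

Yes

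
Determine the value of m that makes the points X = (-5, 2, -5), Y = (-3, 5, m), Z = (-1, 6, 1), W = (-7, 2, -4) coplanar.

0

Coplanarity ⇔ det[XY; XZ; XW] = 0.
Expanding, this is linear in m: (8)m + (0) = 0.
So m = 0.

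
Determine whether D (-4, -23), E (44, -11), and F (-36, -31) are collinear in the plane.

DE = (48, 12), DF = (-32, -8).
Twice the signed area of △DEF is (48)(-8) − (12)(-32) = 0.
The triangle is degenerate (zero area), so the points are collinear.

Yes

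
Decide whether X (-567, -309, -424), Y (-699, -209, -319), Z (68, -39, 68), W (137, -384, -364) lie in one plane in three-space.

No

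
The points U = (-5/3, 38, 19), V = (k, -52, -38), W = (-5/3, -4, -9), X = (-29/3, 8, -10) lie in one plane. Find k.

Coplanarity ⇔ det[UV; UW; UX] = 0.
Expanding, this is linear in k: (378)k + (-378) = 0.
So k = 1.

1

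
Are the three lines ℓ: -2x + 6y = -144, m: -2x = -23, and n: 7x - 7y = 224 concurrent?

No

The three lines meet at one point iff the augmented coefficient matrix [aᵢ bᵢ cᵢ] has rank < 3, i.e. its determinant vanishes.
Here the determinant is 28.
Nonzero, so no common point exists.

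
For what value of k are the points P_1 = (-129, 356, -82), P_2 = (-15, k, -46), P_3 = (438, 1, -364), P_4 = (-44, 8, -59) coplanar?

-134

Coplanarity ⇔ det[P_1P_2; P_1P_3; P_1P_4] = 0.
Expanding, this is linear in k: (-37011)k + (-4959474) = 0.
So k = -134.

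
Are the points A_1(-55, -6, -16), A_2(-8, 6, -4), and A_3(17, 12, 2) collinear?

No

A_1A_2 = (47, 12, 12), A_1A_3 = (72, 18, 18).
Comparing components 3 and 1: (12)(72) − (47)(18) = 18 ≠ 0, so A_1A_2 and A_1A_3 are not parallel and the points are not collinear.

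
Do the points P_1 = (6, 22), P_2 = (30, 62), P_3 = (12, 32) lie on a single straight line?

P_1P_2 = (24, 40), P_1P_3 = (6, 10).
Checking proportionality: P_1P_3 = 1/4·P_1P_2, so the vectors are parallel and the points are collinear.

Yes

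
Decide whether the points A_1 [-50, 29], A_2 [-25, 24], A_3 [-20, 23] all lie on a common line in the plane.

Yes

A_1A_2 = (25, -5), A_1A_3 = (30, -6).
det[A_1A_2; A_1A_3] = (25)(-6) − (-5)(30) = 0.
The determinant is zero, so the points are collinear.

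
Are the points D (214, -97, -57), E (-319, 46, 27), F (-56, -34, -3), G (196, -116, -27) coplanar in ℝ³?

No

With D as base: DE = (-533, 143, 84), DF = (-270, 63, 54), DG = (-18, -19, 30).
DF × DG = (2916, 7128, 6264).
DE · (DF × DG) = -8748.
Since -8748 ≠ 0, the four points are not coplanar.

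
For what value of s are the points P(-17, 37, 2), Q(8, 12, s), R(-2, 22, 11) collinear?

17

Collinearity requires PQ × PR = 0; each component is linear in s.
The x-component gives (15)s + (-255) = 0, so s = 17.
The remaining components then also vanish.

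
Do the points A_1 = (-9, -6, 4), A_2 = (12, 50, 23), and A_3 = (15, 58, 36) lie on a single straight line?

A_1A_2 = (21, 56, 19), A_1A_3 = (24, 64, 32).
Comparing components 2 and 3: (56)(32) − (19)(64) = 576 ≠ 0, so A_1A_2 and A_1A_3 are not parallel and the points are not collinear.

No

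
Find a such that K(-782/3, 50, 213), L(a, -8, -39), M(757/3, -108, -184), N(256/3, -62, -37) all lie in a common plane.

The points are coplanar iff KL · (KM × KN) = 0.
Expanding, this is linear in a: (-4964)a + (-188632/3) = 0.
So a = -38/3.

-38/3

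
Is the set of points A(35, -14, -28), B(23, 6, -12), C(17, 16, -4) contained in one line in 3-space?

AB = (-12, 20, 16), AC = (-18, 30, 24).
Each component of AC is 3/2 times the corresponding component of AB, so AC = 3/2·AB and the points are collinear.

Yes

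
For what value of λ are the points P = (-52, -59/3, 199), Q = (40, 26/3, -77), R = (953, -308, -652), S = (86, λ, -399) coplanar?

Normal to plane PQR: n = (-311075/3, -199088, -165005/3); plane equation n·X = -4913903/3.
Requiring n·S = -4913903/3: (-199088)λ + (39084545/3) = -4913903/3.
So λ = 221/3.

221/3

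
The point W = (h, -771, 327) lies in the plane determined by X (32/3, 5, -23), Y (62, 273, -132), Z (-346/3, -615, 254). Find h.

The plane through X, Y, Z has equation 6656x − (1456/3)y + (5824/3)z = 23920.
Substituting W: (6656)h + (1009008) = 23920, so h = -148.

-148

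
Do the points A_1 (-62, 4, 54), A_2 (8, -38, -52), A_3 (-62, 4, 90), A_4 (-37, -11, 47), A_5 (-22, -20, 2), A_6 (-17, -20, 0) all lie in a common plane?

The plane through A_1, A_2, A_3 has normal n = A_1A_2 × A_1A_3 = (-1512, -2520, 0) and equation n·P = 83664.
Checking the remaining points: n·A_4 = 83664, n·A_5 = 83664, n·A_6 = 76104.
Since n·A_6 = 76104 ≠ 83664, A_6 is off the plane and the points are not all coplanar.

No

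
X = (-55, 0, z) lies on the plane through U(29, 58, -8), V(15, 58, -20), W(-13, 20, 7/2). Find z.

A normal to the plane is n = UV × UW = (-456, 665, 532).
X lies in the plane iff n · UX = 0.
This gives (532)z + (3990) = 0, so z = -15/2.

-15/2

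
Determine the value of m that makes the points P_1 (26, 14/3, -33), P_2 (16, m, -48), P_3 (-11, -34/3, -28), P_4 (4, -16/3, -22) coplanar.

4/3

The points are coplanar iff P_1P_2 · (P_1P_3 × P_1P_4) = 0.
Expanding, this is linear in m: (297)m + (-396) = 0.
So m = 4/3.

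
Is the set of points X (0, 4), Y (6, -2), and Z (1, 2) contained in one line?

No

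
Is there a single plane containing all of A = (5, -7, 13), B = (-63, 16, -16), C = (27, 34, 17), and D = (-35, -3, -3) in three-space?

Yes

A normal to the plane through A, B, C is n = AB × AC = (1281, -366, -3294).
The plane has equation n·P = -33855. For D: n·D = -33855.
Equal, so D lies in the plane and all four are coplanar.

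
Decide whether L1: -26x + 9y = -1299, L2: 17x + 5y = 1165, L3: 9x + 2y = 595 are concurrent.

No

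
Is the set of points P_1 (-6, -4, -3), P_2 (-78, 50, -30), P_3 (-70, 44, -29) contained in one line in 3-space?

No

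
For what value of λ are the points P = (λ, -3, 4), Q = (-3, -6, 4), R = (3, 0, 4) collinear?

0

Collinearity requires PQ × PR = 0; each component is linear in λ.
The z-component gives (-6)λ + (0) = 0, so λ = 0.
The remaining components then also vanish.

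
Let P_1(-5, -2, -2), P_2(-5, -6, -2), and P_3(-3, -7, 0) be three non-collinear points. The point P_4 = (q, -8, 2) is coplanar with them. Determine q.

-1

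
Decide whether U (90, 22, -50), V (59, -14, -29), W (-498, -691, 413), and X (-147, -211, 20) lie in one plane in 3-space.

With U as base: UV = (-31, -36, 21), UW = (-588, -713, 463), UX = (-237, -233, 70).
UW × UX = (57969, -68571, -31977).
UV · (UW × UX) = 0.
The scalar triple product vanishes, so the four points are coplanar.

Yes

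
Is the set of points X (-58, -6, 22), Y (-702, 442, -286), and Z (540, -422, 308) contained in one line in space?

Yes

XY = (-644, 448, -308), XZ = (598, -416, 286).
XY × XZ = (0, 0, 0).
The cross product vanishes, so the three points are collinear.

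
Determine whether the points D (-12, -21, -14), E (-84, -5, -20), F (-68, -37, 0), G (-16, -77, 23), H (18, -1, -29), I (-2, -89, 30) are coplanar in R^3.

Yes

The plane through D, E, F has normal n = DE × DF = (128, 1344, 2048) and equation n·P = -58432.
Checking the remaining points: n·G = -58432, n·H = -58432, n·I = -58432.
All equal -58432, so all 6 points lie in one plane.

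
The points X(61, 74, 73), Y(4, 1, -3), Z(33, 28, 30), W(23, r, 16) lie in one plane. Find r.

Normal to plane XYZ: n = (-357, -323, 578); plane equation n·P = -3485.
Requiring n·W = -3485: (-323)r + (1037) = -3485.
So r = 14.

14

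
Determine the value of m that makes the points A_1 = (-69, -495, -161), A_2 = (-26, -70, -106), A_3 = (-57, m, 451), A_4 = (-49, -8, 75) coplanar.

Normal to plane A_1A_2A_4: n = (73515, -9048, 12441); plane equation n·P = -2596776.
Requiring n·A_3 = -2596776: (-9048)m + (1420536) = -2596776.
So m = 444.

444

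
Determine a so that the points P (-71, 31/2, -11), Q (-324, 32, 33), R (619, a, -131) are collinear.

Collinearity requires PQ × PR = 0; each component is linear in a.
The x-component gives (-44)a + (-1298) = 0, so a = -59/2.
The remaining components then also vanish.

-59/2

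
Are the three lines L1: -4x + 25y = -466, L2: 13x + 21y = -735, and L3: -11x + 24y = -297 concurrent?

Yes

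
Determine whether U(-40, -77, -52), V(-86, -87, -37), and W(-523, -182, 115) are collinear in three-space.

No

UV = (-46, -10, 15), UW = (-483, -105, 167).
UV × UW = (-95, 437, 0).
The cross product is nonzero, so the points do not lie on one line.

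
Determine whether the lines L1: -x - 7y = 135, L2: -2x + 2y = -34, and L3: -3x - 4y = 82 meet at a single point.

Yes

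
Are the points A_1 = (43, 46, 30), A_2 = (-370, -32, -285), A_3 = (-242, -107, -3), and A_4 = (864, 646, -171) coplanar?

Yes

A normal to the plane through A_1, A_2, A_3 is n = A_1A_2 × A_1A_3 = (-45621, 76146, 40959).
The plane has equation n·P = 2769783. For A_4: n·A_4 = 2769783.
Equal, so A_4 lies in the plane and all four are coplanar.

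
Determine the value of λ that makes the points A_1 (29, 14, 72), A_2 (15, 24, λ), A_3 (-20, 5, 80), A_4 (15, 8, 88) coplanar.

24

Normal to plane A_1A_3A_4: n = (-96, 672, 168); plane equation n·P = 18720.
Requiring n·A_2 = 18720: (168)λ + (14688) = 18720.
So λ = 24.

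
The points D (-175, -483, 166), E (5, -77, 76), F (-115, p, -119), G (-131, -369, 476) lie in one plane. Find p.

-359

Normal to plane DEG: n = (136120, -59760, 2656); plane equation n·P = 5483976.
Requiring n·F = 5483976: (-59760)p + (-15969864) = 5483976.
So p = -359.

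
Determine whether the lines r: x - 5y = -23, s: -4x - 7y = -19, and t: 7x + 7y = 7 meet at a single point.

The three lines meet at one point iff the augmented coefficient matrix [aᵢ bᵢ cᵢ] has rank < 3, i.e. its determinant vanishes.
Here the determinant is 126.
Nonzero, so no common point exists.

No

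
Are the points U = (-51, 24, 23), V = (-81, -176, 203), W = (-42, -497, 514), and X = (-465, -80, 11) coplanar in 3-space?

A normal to the plane through U, V, W is n = UV × UW = (-4420, 16350, 17430).
The plane has equation n·P = 1018710. For X: n·X = 939030.
939030 ≠ 1018710, so X is off the plane.

No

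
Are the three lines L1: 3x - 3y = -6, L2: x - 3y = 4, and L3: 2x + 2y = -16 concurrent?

Intersecting L1 and L2: solving the 2×2 system gives (x, y) = (-5, -3).
Substitute into L3: (2)(-5) + (2)(-3) = -16.
This equals -16, so (-5, -3) lies on all three lines and they are concurrent.

Yes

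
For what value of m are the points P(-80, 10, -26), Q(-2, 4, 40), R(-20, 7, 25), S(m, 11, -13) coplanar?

-65

Normal to plane PQR: n = (-108, -18, 126); plane equation n·X = 5184.
Requiring n·S = 5184: (-108)m + (-1836) = 5184.
So m = -65.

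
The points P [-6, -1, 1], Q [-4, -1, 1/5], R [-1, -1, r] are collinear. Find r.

-1

Direction PQ = (2, 0, -4/5). From the x-coordinate of R, the parameter along the line is τ = (-1 − (-6))/2 = 5/2.
Then r = 1 + 5/2·(-4/5) = -1.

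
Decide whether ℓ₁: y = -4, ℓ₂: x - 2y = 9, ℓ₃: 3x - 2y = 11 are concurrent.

Yes

The three lines meet at one point iff the augmented coefficient matrix [aᵢ bᵢ cᵢ] has rank < 3, i.e. its determinant vanishes.
Here the determinant is 0.
It vanishes, so the lines are concurrent at (1, -4).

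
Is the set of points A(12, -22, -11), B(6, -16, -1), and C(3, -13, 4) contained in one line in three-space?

Yes

AB = (-6, 6, 10), AC = (-9, 9, 15).
AB × AC = (0, 0, 0).
The cross product vanishes, so the three points are collinear.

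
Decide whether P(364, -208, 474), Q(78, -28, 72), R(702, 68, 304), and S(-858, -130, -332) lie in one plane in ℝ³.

A normal to the plane through P, Q, R is n = PQ × PR = (80352, -184496, -139776).
The plane has equation n·X = 1369472. For S: n·S = 1448096.
1448096 ≠ 1369472, so S is off the plane.

No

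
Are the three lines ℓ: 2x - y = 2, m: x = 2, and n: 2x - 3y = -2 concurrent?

Yes

Intersecting ℓ and m: solving the 2×2 system gives (x, y) = (2, 2).
Substitute into n: (2)(2) + (-3)(2) = -2.
This equals -2, so (2, 2) lies on all three lines and they are concurrent.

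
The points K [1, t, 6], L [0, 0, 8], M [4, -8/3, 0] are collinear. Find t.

-2/3

Direction LM = (4, -8/3, -8). From the x-coordinate of K, the parameter along the line is τ = (1 − 0)/4 = 1/4.
Then t = 0 + 1/4·(-8/3) = -2/3.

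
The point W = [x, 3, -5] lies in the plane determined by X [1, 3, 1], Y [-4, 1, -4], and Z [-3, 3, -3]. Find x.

-5

A normal to the plane is n = XY × XZ = (8, 0, -8).
W lies in the plane iff n · XW = 0.
This gives (8)x + (40) = 0, so x = -5.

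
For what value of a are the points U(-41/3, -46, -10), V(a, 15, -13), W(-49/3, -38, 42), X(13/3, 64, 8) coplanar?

-8/3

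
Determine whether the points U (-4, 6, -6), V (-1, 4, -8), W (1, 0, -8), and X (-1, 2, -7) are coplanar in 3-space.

Yes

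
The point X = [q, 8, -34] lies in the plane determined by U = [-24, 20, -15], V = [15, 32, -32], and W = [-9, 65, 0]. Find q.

Coplanarity requires UV · (UW × UX) = 0.
UV = (39, 12, -17), UW = (15, 45, 15); the triple product is linear in q with coefficient 945 and constant term 2835.
Setting it to zero: q = -3.

-3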